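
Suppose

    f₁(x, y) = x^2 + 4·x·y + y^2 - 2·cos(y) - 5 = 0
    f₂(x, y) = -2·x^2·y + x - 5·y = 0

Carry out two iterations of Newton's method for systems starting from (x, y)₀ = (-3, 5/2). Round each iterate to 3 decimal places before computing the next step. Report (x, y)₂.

(-1.191, -1.366)

At (-3, 5/2): F = (-18.14771, -60.500).
Jacobian J = [[2·x + 4·y, 4·x + 2·y + 2·sin(y)], [-4·x·y + 1, -2·x^2 - 5]].
At the point, J = [[4.000, -5.80306], [31.000, -23.000]] (det J = 87.89473).
Solving J·Δ = −F gives Δ = (-0.754, -3.647).
Then the next iterate is (x, y)₁ = (-3.754, -1.147).
Round to (-3.754, -1.147) and repeat: F = (26.80903, 34.30923), J = [[-12.096, -19.13307], [-16.22335, -33.18503]].
Δ = (2.563, -0.219), so (x, y)₂ = (-1.191, -1.366).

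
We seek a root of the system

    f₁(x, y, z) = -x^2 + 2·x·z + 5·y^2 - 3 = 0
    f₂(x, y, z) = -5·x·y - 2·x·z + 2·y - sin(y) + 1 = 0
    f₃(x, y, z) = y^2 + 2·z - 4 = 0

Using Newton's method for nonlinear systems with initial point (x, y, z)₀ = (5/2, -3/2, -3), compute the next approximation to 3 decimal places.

At (5/2, -3/2, -3): F = (-13.000, 32.74749, -7.750).
Jacobian J = [[-2·x + 2·z, 10·y, 2·x], [-5·y - 2·z, -5·x - cos(y) + 2, -2·x], [0, 2·y, 2]].
At the point, J = [[-11.000, -15.000, 5.000], [13.500, -10.57074, -5.000], [0.000, -3.000, 2.000]] (det J = 600.05622).
Solving J·Δ = −F gives Δ = (0.050, 0.777, 5.041).
Then the next iterate is (x, y, z)₁ = (2.550, -0.723, 2.041).

(2.550, -0.723, 2.041)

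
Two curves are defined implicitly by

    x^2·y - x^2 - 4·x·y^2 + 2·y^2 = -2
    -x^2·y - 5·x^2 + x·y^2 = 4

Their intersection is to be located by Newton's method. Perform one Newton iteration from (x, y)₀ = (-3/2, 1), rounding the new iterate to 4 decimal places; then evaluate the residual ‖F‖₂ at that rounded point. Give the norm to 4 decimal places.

At (-3/2, 1): F = (10.0000, -19.0000).
Jacobian J = [[2·x·y - 2·x - 4·y^2, x^2 - 8·x·y + 4·y], [-2·x·y - 10·x + y^2, -x^2 + 2·x·y]].
At the point, J = [[-4.0000, 18.2500], [19.0000, -5.2500]] (det J = -325.7500).
Solving J·Δ = −F gives Δ = (0.9033, -0.3500).
Then the next iterate is (x, y)₁ = (-0.5967, 0.6500).
Re-evaluating at (-0.5967, 0.6500): F = (3.728805, -6.263793), so ‖F‖₂ = 7.2897.

7.2897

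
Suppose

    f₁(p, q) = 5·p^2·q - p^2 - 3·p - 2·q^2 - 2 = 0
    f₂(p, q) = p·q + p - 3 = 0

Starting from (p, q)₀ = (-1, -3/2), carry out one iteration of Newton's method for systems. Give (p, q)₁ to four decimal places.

At (-1, -3/2): F = (-12.0000, -2.5000).
Jacobian J = [[10·p·q - 2·p - 3, 5·p^2 - 4·q], [q + 1, p]].
At the point, J = [[14.0000, 11.0000], [-0.5000, -1.0000]] (det J = -8.5000).
Solving J·Δ = −F gives Δ = (4.6471, -4.8235).
Then the next iterate is (p, q)₁ = (3.6471, -6.3235).

(3.6471, -6.3235)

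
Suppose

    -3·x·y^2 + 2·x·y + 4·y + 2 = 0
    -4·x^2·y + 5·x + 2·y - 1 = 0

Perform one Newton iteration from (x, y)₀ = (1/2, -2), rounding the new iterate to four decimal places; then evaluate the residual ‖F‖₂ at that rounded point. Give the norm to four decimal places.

At (1/2, -2): F = (-14.0000, -0.5000).
Jacobian J = [[-3·y^2 + 2·y, -6·x·y + 2·x + 4], [-8·x·y + 5, -4·x^2 + 2]].
At the point, J = [[-16.0000, 11.0000], [13.0000, 1.0000]] (det J = -159.0000).
Solving J·Δ = −F gives Δ = (-0.0535, 1.1950).
Then the next iterate is (x, y)₁ = (0.4465, -0.8050).
Re-evaluating at (0.4465, -0.8050): F = (-2.806894, 0.264446), so ‖F‖₂ = 2.8193.

2.8193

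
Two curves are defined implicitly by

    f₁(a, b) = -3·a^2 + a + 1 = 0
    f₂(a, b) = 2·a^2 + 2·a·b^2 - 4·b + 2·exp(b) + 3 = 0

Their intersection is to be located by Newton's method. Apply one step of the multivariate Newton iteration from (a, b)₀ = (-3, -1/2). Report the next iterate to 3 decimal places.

(-1.474, -2.106)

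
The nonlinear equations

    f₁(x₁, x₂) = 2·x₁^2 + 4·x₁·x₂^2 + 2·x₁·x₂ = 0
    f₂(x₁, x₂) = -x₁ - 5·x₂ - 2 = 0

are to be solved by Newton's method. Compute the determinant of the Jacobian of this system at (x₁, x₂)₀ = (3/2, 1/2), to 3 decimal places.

-31.000

J = [[4·x₁ + 4·x₂^2 + 2·x₂, 8·x₁·x₂ + 2·x₁], [-1, -5]].
At the point, J = [[8.000, 9.000], [-1.000, -5.000]].
det J = -31.000.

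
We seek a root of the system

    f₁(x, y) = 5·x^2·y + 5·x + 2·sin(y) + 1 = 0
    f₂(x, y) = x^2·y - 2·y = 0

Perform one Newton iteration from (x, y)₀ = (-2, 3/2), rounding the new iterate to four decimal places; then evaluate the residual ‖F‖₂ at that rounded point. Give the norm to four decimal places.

At (-2, 3/2): F = (22.994990, 3.0000).
Jacobian J = [[10·x·y + 5, 5·x^2 + 2·cos(y)], [2·x·y, x^2 - 2]].
At the point, J = [[-25.0000, 20.141474], [-6.0000, 2.0000]] (det J = 70.848846).
Solving J·Δ = −F gives Δ = (0.2037, -0.8888).
Then the next iterate is (x, y)₁ = (-1.7963, 0.6112).
Re-evaluating at (-1.7963, 0.6112): F = (3.026977, 0.749755), so ‖F‖₂ = 3.1184.

3.1184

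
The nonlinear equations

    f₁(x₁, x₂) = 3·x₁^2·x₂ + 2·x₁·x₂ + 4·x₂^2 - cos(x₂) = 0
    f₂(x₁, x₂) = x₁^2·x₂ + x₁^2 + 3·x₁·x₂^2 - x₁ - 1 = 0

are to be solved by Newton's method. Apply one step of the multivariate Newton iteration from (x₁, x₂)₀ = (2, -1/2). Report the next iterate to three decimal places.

At (2, -1/2): F = (-7.87758, 0.500).
Jacobian J = [[6·x₁·x₂ + 2·x₂, 3·x₁^2 + 2·x₁ + 8·x₂ + sin(x₂)], [2·x₁·x₂ + 2·x₁ + 3·x₂^2 - 1, x₁^2 + 6·x₁·x₂]].
At the point, J = [[-7.000, 11.52057], [1.750, -2.000]] (det J = -6.16101).
Solving J·Δ = −F gives Δ = (1.622, 1.669).
Then the next iterate is (x₁, x₂)₁ = (3.622, 1.169).

(3.622, 1.169)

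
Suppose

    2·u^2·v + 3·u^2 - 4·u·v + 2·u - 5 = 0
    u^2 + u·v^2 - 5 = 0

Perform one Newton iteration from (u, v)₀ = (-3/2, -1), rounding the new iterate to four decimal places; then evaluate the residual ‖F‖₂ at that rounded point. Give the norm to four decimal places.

4.4836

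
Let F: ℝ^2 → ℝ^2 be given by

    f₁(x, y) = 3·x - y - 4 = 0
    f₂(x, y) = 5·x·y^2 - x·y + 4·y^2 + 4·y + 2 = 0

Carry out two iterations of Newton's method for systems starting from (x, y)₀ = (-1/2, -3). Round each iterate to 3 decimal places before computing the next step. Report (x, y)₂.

(-0.695, -6.084)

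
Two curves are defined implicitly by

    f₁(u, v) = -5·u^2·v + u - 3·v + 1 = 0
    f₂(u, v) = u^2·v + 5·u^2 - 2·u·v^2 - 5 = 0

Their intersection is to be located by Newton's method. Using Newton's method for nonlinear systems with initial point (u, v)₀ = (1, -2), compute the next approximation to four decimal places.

(0.5260, -0.9942)

At (1, -2): F = (18.0000, -10.0000).
Jacobian J = [[-10·u·v + 1, -5·u^2 - 3], [2·u·v + 10·u - 2·v^2, u^2 - 4·u·v]].
At the point, J = [[21.0000, -8.0000], [-2.0000, 9.0000]] (det J = 173.0000).
Solving J·Δ = −F gives Δ = (-0.4740, 1.0058).
Then the next iterate is (u, v)₁ = (0.5260, -0.9942).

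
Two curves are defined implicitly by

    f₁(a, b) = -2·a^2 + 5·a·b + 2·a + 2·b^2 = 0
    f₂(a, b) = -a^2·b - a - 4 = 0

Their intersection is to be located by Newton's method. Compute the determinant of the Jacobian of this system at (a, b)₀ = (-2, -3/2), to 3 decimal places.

J = [[-4·a + 5·b + 2, 5·a + 4·b], [-2·a·b - 1, -a^2]].
At the point, J = [[2.500, -16.000], [-7.000, -4.000]].
det J = -122.000.

-122.000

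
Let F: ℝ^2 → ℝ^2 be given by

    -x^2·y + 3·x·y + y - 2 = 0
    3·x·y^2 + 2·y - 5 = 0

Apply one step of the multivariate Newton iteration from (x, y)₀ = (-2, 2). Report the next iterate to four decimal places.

At (-2, 2): F = (-20.0000, -25.0000).
Jacobian J = [[-2·x·y + 3·y, -x^2 + 3·x + 1], [3·y^2, 6·x·y + 2]].
At the point, J = [[14.0000, -9.0000], [12.0000, -22.0000]] (det J = -200.0000).
Solving J·Δ = −F gives Δ = (1.0750, -0.5500).
Then the next iterate is (x, y)₁ = (-0.9250, 1.4500).

(-0.9250, 1.4500)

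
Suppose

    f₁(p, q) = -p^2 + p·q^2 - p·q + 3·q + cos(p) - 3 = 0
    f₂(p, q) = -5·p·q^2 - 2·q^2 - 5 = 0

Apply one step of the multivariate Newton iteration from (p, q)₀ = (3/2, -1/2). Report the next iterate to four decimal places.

(-0.2103, 0.0513)

At (3/2, -1/2): F = (-5.554263, -7.3750).
Jacobian J = [[-2·p + q^2 - q - sin(p), 2·p·q - p + 3], [-5·q^2, -10·p·q - 4·q]].
At the point, J = [[-3.247495, 0.0000], [-1.2500, 9.5000]] (det J = -30.851202).
Solving J·Δ = −F gives Δ = (-1.7103, 0.5513).
Then the next iterate is (p, q)₁ = (-0.2103, 0.0513).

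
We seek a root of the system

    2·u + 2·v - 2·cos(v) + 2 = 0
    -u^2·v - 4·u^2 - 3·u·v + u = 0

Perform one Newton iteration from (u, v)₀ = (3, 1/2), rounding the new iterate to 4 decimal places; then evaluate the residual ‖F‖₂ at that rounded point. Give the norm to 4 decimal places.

5.9405

At (3, 1/2): F = (7.244835, -42.0000).
Jacobian J = [[2, 2·sin(v) + 2], [-2·u·v - 8·u - 3·v + 1, -u^2 - 3·u]].
At the point, J = [[2.0000, 2.958851], [-27.5000, -18.0000]] (det J = 45.368405).
Solving J·Δ = −F gives Δ = (0.1352, -2.5399).
Then the next iterate is (u, v)₁ = (3.1352, -2.0399).
Re-evaluating at (3.1352, -2.0399): F = (5.094774, 3.054922), so ‖F‖₂ = 5.9405.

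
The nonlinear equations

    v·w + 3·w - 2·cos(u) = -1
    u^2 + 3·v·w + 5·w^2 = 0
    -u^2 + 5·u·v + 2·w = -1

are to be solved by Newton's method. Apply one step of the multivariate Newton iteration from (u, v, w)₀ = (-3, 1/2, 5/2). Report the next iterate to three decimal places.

(-6.322, -2.298, 0.880)

At (-3, 1/2, 5/2): F = (11.72998, 44.000, -10.500).
Jacobian J = [[2·sin(u), w, v + 3], [2·u, 3·w, 3·v + 10·w], [-2·u + 5·v, 5·u, 2]].
At the point, J = [[-0.28224, 2.500, 3.500], [-6.000, 7.500, 26.500], [8.500, -15.000, 2.000]] (det J = 568.57599).
Solving J·Δ = −F gives Δ = (-3.322, -2.798, -1.620).
Then the next iterate is (u, v, w)₁ = (-6.322, -2.298, 0.880).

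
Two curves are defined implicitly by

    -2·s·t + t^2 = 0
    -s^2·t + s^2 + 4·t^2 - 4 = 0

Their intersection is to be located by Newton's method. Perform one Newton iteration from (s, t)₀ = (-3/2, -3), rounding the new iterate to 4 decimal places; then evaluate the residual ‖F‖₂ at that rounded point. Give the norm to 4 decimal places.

At (-3/2, -3): F = (0.0000, 41.0000).
Jacobian J = [[-2·t, -2·s + 2·t], [-2·s·t + 2·s, -s^2 + 8·t]].
At the point, J = [[6.0000, -3.0000], [-12.0000, -26.2500]] (det J = -193.5000).
Solving J·Δ = −F gives Δ = (0.6357, 1.2713).
Then the next iterate is (s, t)₁ = (-0.8643, -1.7287).
Re-evaluating at (-0.8643, -1.7287): F = (0.000173, 9.991993), so ‖F‖₂ = 9.9920.

9.9920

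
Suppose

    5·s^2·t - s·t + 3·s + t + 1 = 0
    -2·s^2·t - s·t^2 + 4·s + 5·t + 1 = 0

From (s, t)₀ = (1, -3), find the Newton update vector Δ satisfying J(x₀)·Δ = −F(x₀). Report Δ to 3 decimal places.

(-0.135, 1.550)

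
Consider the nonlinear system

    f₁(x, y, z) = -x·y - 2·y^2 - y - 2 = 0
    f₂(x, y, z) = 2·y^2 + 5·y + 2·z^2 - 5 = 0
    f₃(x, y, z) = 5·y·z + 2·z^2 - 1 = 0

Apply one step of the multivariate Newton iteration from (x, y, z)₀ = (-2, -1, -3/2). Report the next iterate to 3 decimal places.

At (-2, -1, -3/2): F = (-5.000, -3.500, 11.000).
Jacobian J = [[-y, -x - 4·y - 1, 0], [0, 4·y + 5, 4·z], [0, 5·z, 5·y + 4·z]].
At the point, J = [[1.000, 5.000, 0.000], [0.000, 1.000, -6.000], [0.000, -7.500, -11.000]] (det J = -56.000).
Solving J·Δ = −F gives Δ = (-4.330, 1.866, -0.272).
Then the next iterate is (x, y, z)₁ = (-6.330, 0.866, -1.772).

(-6.330, 0.866, -1.772)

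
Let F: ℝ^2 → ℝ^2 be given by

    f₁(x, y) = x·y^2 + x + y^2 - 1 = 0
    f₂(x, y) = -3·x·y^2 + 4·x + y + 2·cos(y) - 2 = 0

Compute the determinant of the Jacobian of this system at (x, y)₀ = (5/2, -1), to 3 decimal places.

42.366

J = [[y^2 + 1, 2·x·y + 2·y], [-3·y^2 + 4, -6·x·y - 2·sin(y) + 1]].
At the point, J = [[2.000, -7.000], [1.000, 17.68294]].
det J = 42.366.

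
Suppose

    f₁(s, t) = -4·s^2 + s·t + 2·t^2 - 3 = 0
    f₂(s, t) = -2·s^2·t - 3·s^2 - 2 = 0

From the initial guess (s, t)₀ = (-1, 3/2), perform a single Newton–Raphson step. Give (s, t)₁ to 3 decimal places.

At (-1, 3/2): F = (-4.000, -8.000).
Jacobian J = [[-8·s + t, s + 4·t], [-4·s·t - 6·s, -2·s^2]].
At the point, J = [[9.500, 5.000], [12.000, -2.000]] (det J = -79.000).
Solving J·Δ = −F gives Δ = (0.608, -0.354).
Then the next iterate is (s, t)₁ = (-0.392, 1.146).

(-0.392, 1.146)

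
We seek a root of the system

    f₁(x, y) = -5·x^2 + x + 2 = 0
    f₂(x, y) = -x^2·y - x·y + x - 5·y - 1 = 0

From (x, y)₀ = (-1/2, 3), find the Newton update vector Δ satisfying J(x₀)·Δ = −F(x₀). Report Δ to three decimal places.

(-0.042, -3.325)

At (-1/2, 3): F = (0.250, -15.750).
Jacobian J = [[-10·x + 1, 0], [-2·x·y - y + 1, -x^2 - x - 5]].
At the point, J = [[6.000, 0.000], [1.000, -4.750]] (det J = -28.500).
Solving J·Δ = −F gives Δ = (-0.042, -3.325).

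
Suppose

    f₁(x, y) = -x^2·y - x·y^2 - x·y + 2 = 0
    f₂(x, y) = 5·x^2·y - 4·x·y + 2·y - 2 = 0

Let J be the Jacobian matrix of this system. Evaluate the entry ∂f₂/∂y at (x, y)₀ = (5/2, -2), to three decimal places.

23.250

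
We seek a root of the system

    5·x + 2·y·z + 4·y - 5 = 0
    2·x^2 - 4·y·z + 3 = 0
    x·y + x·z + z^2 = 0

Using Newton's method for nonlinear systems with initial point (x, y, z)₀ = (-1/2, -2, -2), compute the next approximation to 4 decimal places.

(0.8938, 0.0437, -2.1327)

At (-1/2, -2, -2): F = (-7.5000, -12.5000, 6.0000).
Jacobian J = [[5, 2·z + 4, 2·y], [4·x, -4·z, -4·y], [y + z, x, x + 2·z]].
At the point, J = [[5.0000, 0.0000, -4.0000], [-2.0000, 8.0000, 8.0000], [-4.0000, -0.5000, -4.5000]] (det J = -292.0000).
Solving J·Δ = −F gives Δ = (1.3938, 2.0437, -0.1327).
Then the next iterate is (x, y, z)₁ = (0.8938, 0.0437, -2.1327).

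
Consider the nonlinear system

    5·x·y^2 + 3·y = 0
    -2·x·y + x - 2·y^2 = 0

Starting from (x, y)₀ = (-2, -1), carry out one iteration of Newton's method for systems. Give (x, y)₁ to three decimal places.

(0.759, -1.034)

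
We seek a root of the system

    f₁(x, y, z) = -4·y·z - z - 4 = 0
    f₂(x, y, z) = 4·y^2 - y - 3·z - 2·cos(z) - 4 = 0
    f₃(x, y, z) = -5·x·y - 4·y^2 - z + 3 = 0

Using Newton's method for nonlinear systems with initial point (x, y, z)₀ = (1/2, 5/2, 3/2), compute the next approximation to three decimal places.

(-0.317, 1.695, 0.075)

At (1/2, 5/2, 3/2): F = (-20.500, 13.85853, -29.750).
Jacobian J = [[0, -4·z, -4·y - 1], [0, 8·y - 1, 2·sin(z) - 3], [-5·y, -5·x - 8·y, -1]].
At the point, J = [[0.000, -6.000, -11.000], [0.000, 19.000, -1.00501], [-12.500, -22.500, -1.000]] (det J = -2687.87575).
Solving J·Δ = −F gives Δ = (-0.817, -0.805, -1.425).
Then the next iterate is (x, y, z)₁ = (-0.317, 1.695, 0.075).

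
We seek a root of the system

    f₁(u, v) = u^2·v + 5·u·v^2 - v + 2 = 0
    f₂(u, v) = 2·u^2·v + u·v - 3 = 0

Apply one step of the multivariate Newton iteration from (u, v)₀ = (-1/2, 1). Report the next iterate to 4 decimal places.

(-3.5000, -1.3043)

At (-1/2, 1): F = (-1.2500, -3.0000).
Jacobian J = [[2·u·v + 5·v^2, u^2 + 10·u·v - 1], [4·u·v + v, 2·u^2 + u]].
At the point, J = [[4.0000, -5.7500], [-1.0000, 0.0000]] (det J = -5.7500).
Solving J·Δ = −F gives Δ = (-3.0000, -2.3043).
Then the next iterate is (u, v)₁ = (-3.5000, -1.3043).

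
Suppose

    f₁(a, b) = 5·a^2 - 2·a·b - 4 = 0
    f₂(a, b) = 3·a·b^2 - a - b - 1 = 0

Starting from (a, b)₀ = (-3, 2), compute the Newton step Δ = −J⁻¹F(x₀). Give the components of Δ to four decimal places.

At (-3, 2): F = (53.0000, -36.0000).
Jacobian J = [[10·a - 2·b, -2·a], [3·b^2 - 1, 6·a·b - 1]].
At the point, J = [[-34.0000, 6.0000], [11.0000, -37.0000]] (det J = 1192.0000).
Solving J·Δ = −F gives Δ = (1.4639, -0.5378).

(1.4639, -0.5378)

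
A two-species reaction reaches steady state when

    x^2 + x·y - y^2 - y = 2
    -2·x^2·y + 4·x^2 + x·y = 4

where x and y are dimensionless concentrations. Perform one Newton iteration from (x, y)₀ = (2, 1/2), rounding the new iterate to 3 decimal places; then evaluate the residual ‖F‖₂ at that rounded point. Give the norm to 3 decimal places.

2.134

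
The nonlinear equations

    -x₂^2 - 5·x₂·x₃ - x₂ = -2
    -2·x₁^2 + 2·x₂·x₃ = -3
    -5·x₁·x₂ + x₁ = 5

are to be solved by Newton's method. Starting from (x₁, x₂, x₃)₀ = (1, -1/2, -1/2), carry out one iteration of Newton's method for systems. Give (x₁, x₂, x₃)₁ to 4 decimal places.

(1.4750, -0.4675, -0.9325)

At (1, -1/2, -1/2): F = (1.0000, 1.5000, -1.5000).
Jacobian J = [[0, -2·x₂ - 5·x₃ - 1, -5·x₂], [-4·x₁, 2·x₃, 2·x₂], [-5·x₂ + 1, -5·x₁, 0]].
At the point, J = [[0.0000, 2.5000, 2.5000], [-4.0000, -1.0000, -1.0000], [3.5000, -5.0000, 0.0000]] (det J = 50.0000).
Solving J·Δ = −F gives Δ = (0.4750, 0.0325, -0.4325).
Then the next iterate is (x₁, x₂, x₃)₁ = (1.4750, -0.4675, -0.9325).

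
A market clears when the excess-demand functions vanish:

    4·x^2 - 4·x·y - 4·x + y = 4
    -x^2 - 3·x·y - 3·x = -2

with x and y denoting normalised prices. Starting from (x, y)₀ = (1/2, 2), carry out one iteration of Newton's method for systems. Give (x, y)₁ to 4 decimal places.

(-3.3750, 26.0000)

At (1/2, 2): F = (-7.0000, -2.7500).
Jacobian J = [[8·x - 4·y - 4, -4·x + 1], [-2·x - 3·y - 3, -3·x]].
At the point, J = [[-8.0000, -1.0000], [-10.0000, -1.5000]] (det J = 2.0000).
Solving J·Δ = −F gives Δ = (-3.8750, 24.0000).
Then the next iterate is (x, y)₁ = (-3.3750, 26.0000).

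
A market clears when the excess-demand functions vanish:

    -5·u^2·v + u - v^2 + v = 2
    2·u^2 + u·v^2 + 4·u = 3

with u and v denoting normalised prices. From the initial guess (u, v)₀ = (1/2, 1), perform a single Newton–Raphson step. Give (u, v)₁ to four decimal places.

At (1/2, 1): F = (-2.7500, 0.0000).
Jacobian J = [[-10·u·v + 1, -5·u^2 - 2·v + 1], [4·u + v^2 + 4, 2·u·v]].
At the point, J = [[-4.0000, -2.2500], [7.0000, 1.0000]] (det J = 11.7500).
Solving J·Δ = −F gives Δ = (0.2340, -1.6383).
Then the next iterate is (u, v)₁ = (0.7340, -0.6383).

(0.7340, -0.6383)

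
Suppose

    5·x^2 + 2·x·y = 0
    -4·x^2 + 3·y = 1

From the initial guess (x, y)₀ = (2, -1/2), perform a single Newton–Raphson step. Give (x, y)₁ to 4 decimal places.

At (2, -1/2): F = (18.0000, -18.5000).
Jacobian J = [[10·x + 2·y, 2·x], [-8·x, 3]].
At the point, J = [[19.0000, 4.0000], [-16.0000, 3.0000]] (det J = 121.0000).
Solving J·Δ = −F gives Δ = (-1.0579, 0.5248).
Then the next iterate is (x, y)₁ = (0.9421, 0.0248).

(0.9421, 0.0248)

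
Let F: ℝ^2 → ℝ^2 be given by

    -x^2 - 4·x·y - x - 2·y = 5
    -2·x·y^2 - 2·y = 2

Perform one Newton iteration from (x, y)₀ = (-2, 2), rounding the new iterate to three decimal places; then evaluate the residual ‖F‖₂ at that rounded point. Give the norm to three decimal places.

2.367

At (-2, 2): F = (5.000, 10.000).
Jacobian J = [[-2·x - 4·y - 1, -4·x - 2], [-2·y^2, -4·x·y - 2]].
At the point, J = [[-5.000, 6.000], [-8.000, 14.000]] (det J = -22.000).
Solving J·Δ = −F gives Δ = (0.455, -0.455).
Then the next iterate is (x, y)₁ = (-1.545, 1.545).
Re-evaluating at (-1.545, 1.545): F = (0.61607, 2.28591), so ‖F‖₂ = 2.367.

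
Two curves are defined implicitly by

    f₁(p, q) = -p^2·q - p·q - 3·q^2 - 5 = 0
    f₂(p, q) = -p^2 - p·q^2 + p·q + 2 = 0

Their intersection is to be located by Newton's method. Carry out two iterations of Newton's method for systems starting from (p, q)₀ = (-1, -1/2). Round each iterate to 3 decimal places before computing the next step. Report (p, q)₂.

At (-1, -1/2): F = (-5.750, 1.750).
Jacobian J = [[-2·p·q - q, -p^2 - p - 6·q], [-2·p - q^2 + q, -2·p·q + p]].
At the point, J = [[-0.500, 3.000], [1.250, -2.000]] (det J = -2.750).
Solving J·Δ = −F gives Δ = (2.273, 2.295).
Then the next iterate is (p, q)₁ = (1.273, 1.795).
Round to (1.273, 1.795) and repeat: F = (-19.85996, -1.43713), J = [[-6.36507, -13.66353], [-3.97302, -3.29707]].
Δ = (1.377, -2.095), so (p, q)₂ = (2.650, -0.300).

(2.650, -0.300)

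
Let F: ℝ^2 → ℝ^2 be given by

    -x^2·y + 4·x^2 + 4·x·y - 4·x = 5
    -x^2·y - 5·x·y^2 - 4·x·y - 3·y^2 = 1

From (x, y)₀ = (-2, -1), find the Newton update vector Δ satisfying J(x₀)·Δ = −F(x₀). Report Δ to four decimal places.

At (-2, -1): F = (31.0000, 2.0000).
Jacobian J = [[-2·x·y + 8·x + 4·y - 4, -x^2 + 4·x], [-2·x·y - 5·y^2 - 4·y, -x^2 - 10·x·y - 4·x - 6·y]].
At the point, J = [[-28.0000, -12.0000], [-5.0000, -10.0000]] (det J = 220.0000).
Solving J·Δ = −F gives Δ = (1.3000, -0.4500).

(1.3000, -0.4500)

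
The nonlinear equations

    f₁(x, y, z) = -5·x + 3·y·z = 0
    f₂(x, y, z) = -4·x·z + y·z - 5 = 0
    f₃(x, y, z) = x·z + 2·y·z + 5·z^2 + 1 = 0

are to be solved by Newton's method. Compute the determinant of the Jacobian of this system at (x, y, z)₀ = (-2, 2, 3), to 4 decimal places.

J = [[-5, 3·z, 3·y], [-4·z, z, -4·x + y], [z, 2·z, x + 2·y + 10·z]].
At the point, J = [[-5.0000, 9.0000, 6.0000], [-12.0000, 3.0000, 10.0000], [3.0000, 6.0000, 32.0000]].
det J = 3060.0000.

3060.0000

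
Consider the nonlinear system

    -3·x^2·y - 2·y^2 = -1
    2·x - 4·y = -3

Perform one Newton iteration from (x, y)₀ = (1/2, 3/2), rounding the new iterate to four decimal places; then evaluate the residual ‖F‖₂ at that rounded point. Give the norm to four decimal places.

At (1/2, 3/2): F = (-4.6250, -2.0000).
Jacobian J = [[-6·x·y, -3·x^2 - 4·y], [2, -4]].
At the point, J = [[-4.5000, -6.7500], [2.0000, -4.0000]] (det J = 31.5000).
Solving J·Δ = −F gives Δ = (-0.1587, -0.5794).
Then the next iterate is (x, y)₁ = (0.3413, 0.9206).
Re-evaluating at (0.3413, 0.9206): F = (-1.016719, 0.0002), so ‖F‖₂ = 1.0167.

1.0167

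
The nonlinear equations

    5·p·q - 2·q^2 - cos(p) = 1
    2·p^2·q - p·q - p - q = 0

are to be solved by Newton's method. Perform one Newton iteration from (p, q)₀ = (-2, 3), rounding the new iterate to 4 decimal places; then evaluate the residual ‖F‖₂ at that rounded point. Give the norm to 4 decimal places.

At (-2, 3): F = (-48.583853, 29.0000).
Jacobian J = [[5·q + sin(p), 5·p - 4·q], [4·p·q - q - 1, 2·p^2 - p - 1]].
At the point, J = [[14.090703, -22.0000], [-28.0000, 9.0000]] (det J = -489.183677).
Solving J·Δ = −F gives Δ = (0.4104, -1.9455).
Then the next iterate is (p, q)₁ = (-1.5896, 1.0545).
Re-evaluating at (-1.5896, 1.0545): F = (-11.586304, 7.540414), so ‖F‖₂ = 13.8239.

13.8239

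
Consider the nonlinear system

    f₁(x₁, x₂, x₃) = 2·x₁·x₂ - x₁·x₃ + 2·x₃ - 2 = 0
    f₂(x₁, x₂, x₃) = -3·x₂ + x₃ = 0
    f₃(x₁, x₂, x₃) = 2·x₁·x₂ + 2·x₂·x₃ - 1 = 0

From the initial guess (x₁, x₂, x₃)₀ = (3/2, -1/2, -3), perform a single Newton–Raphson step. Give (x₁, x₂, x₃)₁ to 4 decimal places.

At (3/2, -1/2, -3): F = (-5.0000, -1.5000, 0.5000).
Jacobian J = [[2·x₂ - x₃, 2·x₁, -x₁ + 2], [0, -3, 1], [2·x₂, 2·x₁ + 2·x₃, 2·x₂]].
At the point, J = [[2.0000, 3.0000, 0.5000], [0.0000, -3.0000, 1.0000], [-1.0000, -3.0000, -1.0000]] (det J = 7.5000).
Solving J·Δ = −F gives Δ = (4.0000, -0.8333, -1.0000).
Then the next iterate is (x₁, x₂, x₃)₁ = (5.5000, -1.3333, -4.0000).

(5.5000, -1.3333, -4.0000)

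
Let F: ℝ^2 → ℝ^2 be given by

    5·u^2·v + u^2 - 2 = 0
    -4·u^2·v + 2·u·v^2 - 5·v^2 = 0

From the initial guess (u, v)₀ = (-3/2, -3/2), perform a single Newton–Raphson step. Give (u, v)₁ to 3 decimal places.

(-1.053, -0.797)

At (-3/2, -3/2): F = (-16.625, -4.500).
Jacobian J = [[10·u·v + 2·u, 5·u^2], [-8·u·v + 2·v^2, -4·u^2 + 4·u·v - 10·v]].
At the point, J = [[19.500, 11.250], [-13.500, 15.000]] (det J = 444.375).
Solving J·Δ = −F gives Δ = (0.447, 0.703).
Then the next iterate is (u, v)₁ = (-1.053, -0.797).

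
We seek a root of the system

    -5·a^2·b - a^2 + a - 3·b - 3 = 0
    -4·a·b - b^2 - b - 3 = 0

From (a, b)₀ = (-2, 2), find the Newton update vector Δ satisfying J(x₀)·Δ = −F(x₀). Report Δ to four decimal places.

At (-2, 2): F = (-55.0000, 7.0000).
Jacobian J = [[-10·a·b - 2·a + 1, -5·a^2 - 3], [-4·b, -4·a - 2·b - 1]].
At the point, J = [[45.0000, -23.0000], [-8.0000, 3.0000]] (det J = -49.0000).
Solving J·Δ = −F gives Δ = (-0.0816, -2.5510).

(-0.0816, -2.5510)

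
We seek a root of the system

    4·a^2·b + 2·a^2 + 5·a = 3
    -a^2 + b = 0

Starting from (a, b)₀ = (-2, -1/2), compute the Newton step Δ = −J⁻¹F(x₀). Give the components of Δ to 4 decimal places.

At (-2, -1/2): F = (-13.0000, -4.5000).
Jacobian J = [[8·a·b + 4·a + 5, 4·a^2], [-2·a, 1]].
At the point, J = [[5.0000, 16.0000], [4.0000, 1.0000]] (det J = -59.0000).
Solving J·Δ = −F gives Δ = (1.0000, 0.5000).

(1.0000, 0.5000)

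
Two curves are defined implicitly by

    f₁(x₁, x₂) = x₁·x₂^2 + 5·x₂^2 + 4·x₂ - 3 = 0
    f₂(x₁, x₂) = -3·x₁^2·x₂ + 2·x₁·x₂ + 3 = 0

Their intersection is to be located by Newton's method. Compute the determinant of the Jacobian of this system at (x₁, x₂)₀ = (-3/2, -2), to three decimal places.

-259.000

J = [[x₂^2, 2·x₁·x₂ + 10·x₂ + 4], [-6·x₁·x₂ + 2·x₂, -3·x₁^2 + 2·x₁]].
At the point, J = [[4.000, -10.000], [-22.000, -9.750]].
det J = -259.000.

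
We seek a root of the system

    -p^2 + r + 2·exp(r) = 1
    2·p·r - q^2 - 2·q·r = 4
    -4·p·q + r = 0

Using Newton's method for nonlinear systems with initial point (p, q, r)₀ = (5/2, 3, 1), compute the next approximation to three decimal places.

At (5/2, 3, 1): F = (-0.81344, -14.000, -29.000).
Jacobian J = [[-2·p, 0, 2·exp(r) + 1], [2·r, -2·q - 2·r, 2·p - 2·q], [-4·q, -4·p, 1]].
At the point, J = [[-5.000, 0.000, 6.43656], [2.000, -8.000, -1.000], [-12.000, -10.000, 1.000]] (det J = -656.64138).
Solving J·Δ = −F gives Δ = (-0.880, -1.900, -0.557).
Then the next iterate is (p, q, r)₁ = (1.620, 1.100, 0.443).

(1.620, 1.100, 0.443)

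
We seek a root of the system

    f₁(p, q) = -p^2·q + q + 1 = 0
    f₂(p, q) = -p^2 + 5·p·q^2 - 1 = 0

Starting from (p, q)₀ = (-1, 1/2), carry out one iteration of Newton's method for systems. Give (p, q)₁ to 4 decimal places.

(-2.0000, -0.8000)

At (-1, 1/2): F = (1.0000, -3.2500).
Jacobian J = [[-2·p·q, -p^2 + 1], [-2·p + 5·q^2, 10·p·q]].
At the point, J = [[1.0000, 0.0000], [3.2500, -5.0000]] (det J = -5.0000).
Solving J·Δ = −F gives Δ = (-1.0000, -1.3000).
Then the next iterate is (p, q)₁ = (-2.0000, -0.8000).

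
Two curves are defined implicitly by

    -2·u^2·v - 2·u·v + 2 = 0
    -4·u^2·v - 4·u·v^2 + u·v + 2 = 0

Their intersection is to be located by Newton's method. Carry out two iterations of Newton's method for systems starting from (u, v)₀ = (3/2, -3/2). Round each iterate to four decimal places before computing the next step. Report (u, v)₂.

(-0.1653, -0.8696)

At (3/2, -3/2): F = (13.2500, -0.2500).
Jacobian J = [[-4·u·v - 2·v, -2·u^2 - 2·u], [-8·u·v - 4·v^2 + v, -4·u^2 - 8·u·v + u]].
At the point, J = [[12.0000, -7.5000], [7.5000, 10.5000]] (det J = 182.2500).
Solving J·Δ = −F gives Δ = (-0.7531, 0.5617).
Then the next iterate is (u, v)₁ = (0.7469, -0.9383).
Round to (0.7469, -0.9383) and repeat: F = (4.448512, 0.762639), J = [[4.679865, -2.609519], [1.146603, 4.121992]].
Δ = (-0.9122, 0.0687), so (u, v)₂ = (-0.1653, -0.8696).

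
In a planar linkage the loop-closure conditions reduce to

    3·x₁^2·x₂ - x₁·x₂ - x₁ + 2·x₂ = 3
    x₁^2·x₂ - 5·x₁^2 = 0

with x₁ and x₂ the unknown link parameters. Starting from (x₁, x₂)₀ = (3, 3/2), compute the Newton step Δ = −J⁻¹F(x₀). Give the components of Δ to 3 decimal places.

(-1.456, 0.103)

At (3, 3/2): F = (33.000, -31.500).
Jacobian J = [[6·x₁·x₂ - x₂ - 1, 3·x₁^2 - x₁ + 2], [2·x₁·x₂ - 10·x₁, x₁^2]].
At the point, J = [[24.500, 26.000], [-21.000, 9.000]] (det J = 766.500).
Solving J·Δ = −F gives Δ = (-1.456, 0.103).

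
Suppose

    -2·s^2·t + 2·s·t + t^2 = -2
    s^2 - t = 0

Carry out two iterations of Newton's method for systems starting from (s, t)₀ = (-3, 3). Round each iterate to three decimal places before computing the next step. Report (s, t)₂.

At (-3, 3): F = (-61.000, 6.000).
Jacobian J = [[-4·s·t + 2·t, -2·s^2 + 2·s + 2·t], [2·s, -1]].
At the point, J = [[42.000, -18.000], [-6.000, -1.000]] (det J = -150.000).
Solving J·Δ = −F gives Δ = (1.127, -0.760).
Then the next iterate is (s, t)₁ = (-1.873, 2.240).
Round to (-1.873, 2.240) and repeat: F = (-17.08986, 1.26813), J = [[21.26208, -6.28226], [-3.746, -1.000]].
Δ = (0.559, -0.827), so (s, t)₂ = (-1.314, 1.413).

(-1.314, 1.413)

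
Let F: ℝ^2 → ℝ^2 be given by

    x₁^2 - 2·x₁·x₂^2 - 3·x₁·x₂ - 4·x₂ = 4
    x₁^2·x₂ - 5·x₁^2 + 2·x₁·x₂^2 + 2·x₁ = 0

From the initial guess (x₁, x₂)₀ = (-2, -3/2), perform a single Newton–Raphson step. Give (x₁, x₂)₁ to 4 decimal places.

(-0.8736, -1.3506)

At (-2, -3/2): F = (6.0000, -39.0000).
Jacobian J = [[2·x₁ - 2·x₂^2 - 3·x₂, -4·x₁·x₂ - 3·x₁ - 4], [2·x₁·x₂ - 10·x₁ + 2·x₂^2 + 2, x₁^2 + 4·x₁·x₂]].
At the point, J = [[-4.0000, -10.0000], [32.5000, 16.0000]] (det J = 261.0000).
Solving J·Δ = −F gives Δ = (1.1264, 0.1494).
Then the next iterate is (x₁, x₂)₁ = (-0.8736, -1.3506).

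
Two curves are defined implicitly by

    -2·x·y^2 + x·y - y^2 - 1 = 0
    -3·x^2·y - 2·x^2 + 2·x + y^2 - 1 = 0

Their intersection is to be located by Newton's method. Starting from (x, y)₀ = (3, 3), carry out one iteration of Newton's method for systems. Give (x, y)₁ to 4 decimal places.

(2.0096, 1.9707)

At (3, 3): F = (-55.0000, -85.0000).
Jacobian J = [[-2·y^2 + y, -4·x·y + x - 2·y], [-6·x·y - 4·x + 2, -3·x^2 + 2·y]].
At the point, J = [[-15.0000, -39.0000], [-64.0000, -21.0000]] (det J = -2181.0000).
Solving J·Δ = −F gives Δ = (-0.9904, -1.0293).
Then the next iterate is (x, y)₁ = (2.0096, 1.9707).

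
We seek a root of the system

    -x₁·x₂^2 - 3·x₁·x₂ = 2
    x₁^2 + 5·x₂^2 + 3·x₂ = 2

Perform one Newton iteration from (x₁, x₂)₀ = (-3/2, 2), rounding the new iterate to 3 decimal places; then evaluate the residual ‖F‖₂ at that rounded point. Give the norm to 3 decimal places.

6.893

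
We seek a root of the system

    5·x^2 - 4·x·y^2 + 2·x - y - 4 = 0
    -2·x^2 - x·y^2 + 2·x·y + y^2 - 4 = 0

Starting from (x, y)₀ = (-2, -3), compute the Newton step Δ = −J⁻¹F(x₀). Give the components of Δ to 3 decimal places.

(0.699, 1.005)

At (-2, -3): F = (87.000, 27.000).
Jacobian J = [[10·x - 4·y^2 + 2, -8·x·y - 1], [-4·x - y^2 + 2·y, -2·x·y + 2·x + 2·y]].
At the point, J = [[-54.000, -49.000], [-7.000, -22.000]] (det J = 845.000).
Solving J·Δ = −F gives Δ = (0.699, 1.005).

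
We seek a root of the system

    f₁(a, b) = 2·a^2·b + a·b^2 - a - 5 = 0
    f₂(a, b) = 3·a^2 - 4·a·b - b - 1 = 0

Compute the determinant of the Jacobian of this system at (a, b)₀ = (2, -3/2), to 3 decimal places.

J = [[4·a·b + b^2 - 1, 2·a^2 + 2·a·b], [6·a - 4·b, -4·a - 1]].
At the point, J = [[-10.750, 2.000], [18.000, -9.000]].
det J = 60.750.

60.750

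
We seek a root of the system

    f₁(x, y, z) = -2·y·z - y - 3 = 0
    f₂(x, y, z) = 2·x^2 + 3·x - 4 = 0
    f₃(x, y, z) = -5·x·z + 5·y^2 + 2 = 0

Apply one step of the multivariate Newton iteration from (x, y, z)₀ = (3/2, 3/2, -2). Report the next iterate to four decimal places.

(0.9444, -1.0259, -4.0259)

At (3/2, 3/2, -2): F = (1.5000, 5.0000, 28.2500).
Jacobian J = [[0, -2·z - 1, -2·y], [4·x + 3, 0, 0], [-5·z, 10·y, -5·x]].
At the point, J = [[0.0000, 3.0000, -3.0000], [9.0000, 0.0000, 0.0000], [10.0000, 15.0000, -7.5000]] (det J = -202.5000).
Solving J·Δ = −F gives Δ = (-0.5556, -2.5259, -2.0259).
Then the next iterate is (x, y, z)₁ = (0.9444, -1.0259, -4.0259).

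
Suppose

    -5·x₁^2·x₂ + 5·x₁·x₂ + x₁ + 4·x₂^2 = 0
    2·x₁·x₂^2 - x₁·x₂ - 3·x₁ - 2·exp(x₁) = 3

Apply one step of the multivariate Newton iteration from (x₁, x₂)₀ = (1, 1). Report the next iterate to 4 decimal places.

At (1, 1): F = (5.0000, -10.436564).
Jacobian J = [[-10·x₁·x₂ + 5·x₂ + 1, -5·x₁^2 + 5·x₁ + 8·x₂], [2·x₂^2 - x₂ - 2·exp(x₁) - 3, 4·x₁·x₂ - x₁]].
At the point, J = [[-4.0000, 8.0000], [-7.436564, 3.0000]] (det J = 47.492509).
Solving J·Δ = −F gives Δ = (-2.0739, -1.6619).
Then the next iterate is (x₁, x₂)₁ = (-1.0739, -0.6619).

(-1.0739, -0.6619)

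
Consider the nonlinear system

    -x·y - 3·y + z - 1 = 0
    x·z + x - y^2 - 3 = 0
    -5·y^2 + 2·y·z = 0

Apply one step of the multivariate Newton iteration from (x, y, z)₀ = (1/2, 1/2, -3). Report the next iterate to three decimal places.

(-0.221, 0.652, 2.922)

At (1/2, 1/2, -3): F = (-5.750, -4.250, -4.250).
Jacobian J = [[-y, -x - 3, 1], [z + 1, -2·y, x], [0, -10·y + 2·z, 2·y]].
At the point, J = [[-0.500, -3.500, 1.000], [-2.000, -1.000, 0.500], [0.000, -11.000, 1.000]] (det J = 12.750).
Solving J·Δ = −F gives Δ = (-0.721, 0.152, 5.922).
Then the next iterate is (x, y, z)₁ = (-0.221, 0.652, 2.922).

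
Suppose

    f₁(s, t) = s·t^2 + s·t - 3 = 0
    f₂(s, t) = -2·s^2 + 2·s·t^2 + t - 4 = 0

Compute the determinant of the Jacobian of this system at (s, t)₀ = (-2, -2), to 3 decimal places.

J = [[t^2 + t, 2·s·t + s], [-4·s + 2·t^2, 4·s·t + 1]].
At the point, J = [[2.000, 6.000], [16.000, 17.000]].
det J = -62.000.

-62.000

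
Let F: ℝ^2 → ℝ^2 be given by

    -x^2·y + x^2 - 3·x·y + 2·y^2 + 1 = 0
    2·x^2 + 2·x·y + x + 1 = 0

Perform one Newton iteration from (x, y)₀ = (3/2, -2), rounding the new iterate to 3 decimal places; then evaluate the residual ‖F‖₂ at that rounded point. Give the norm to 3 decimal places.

7.208

At (3/2, -2): F = (24.750, 1.000).
Jacobian J = [[-2·x·y + 2·x - 3·y, -x^2 - 3·x + 4·y], [4·x + 2·y + 1, 2·x]].
At the point, J = [[15.000, -14.750], [3.000, 3.000]] (det J = 89.250).
Solving J·Δ = −F gives Δ = (-0.997, 0.664).
Then the next iterate is (x, y)₁ = (0.503, -1.336).
Re-evaluating at (0.503, -1.336): F = (7.17685, 0.66500), so ‖F‖₂ = 7.208.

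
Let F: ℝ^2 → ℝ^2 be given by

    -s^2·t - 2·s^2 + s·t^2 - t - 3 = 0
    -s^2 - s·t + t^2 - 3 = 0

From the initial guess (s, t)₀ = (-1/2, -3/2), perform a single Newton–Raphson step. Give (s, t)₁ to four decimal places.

(0.4750, -1.2250)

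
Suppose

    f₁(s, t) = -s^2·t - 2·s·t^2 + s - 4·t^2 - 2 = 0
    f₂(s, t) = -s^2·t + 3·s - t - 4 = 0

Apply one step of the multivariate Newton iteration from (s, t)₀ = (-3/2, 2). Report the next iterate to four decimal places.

(-0.5798, -0.0672)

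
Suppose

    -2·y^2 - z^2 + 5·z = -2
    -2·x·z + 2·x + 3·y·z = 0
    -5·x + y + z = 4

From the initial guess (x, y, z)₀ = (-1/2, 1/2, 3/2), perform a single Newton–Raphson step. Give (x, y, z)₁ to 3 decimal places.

(-0.765, 1.275, -1.100)

At (-1/2, 1/2, 3/2): F = (6.750, 2.750, 0.500).
Jacobian J = [[0, -4·y, -2·z + 5], [-2·z + 2, 3·z, -2·x + 3·y], [-5, 1, 1]].
At the point, J = [[0.000, -2.000, 2.000], [-1.000, 4.500, 2.500], [-5.000, 1.000, 1.000]] (det J = 66.000).
Solving J·Δ = −F gives Δ = (-0.265, 0.775, -2.600).
Then the next iterate is (x, y, z)₁ = (-0.765, 1.275, -1.100).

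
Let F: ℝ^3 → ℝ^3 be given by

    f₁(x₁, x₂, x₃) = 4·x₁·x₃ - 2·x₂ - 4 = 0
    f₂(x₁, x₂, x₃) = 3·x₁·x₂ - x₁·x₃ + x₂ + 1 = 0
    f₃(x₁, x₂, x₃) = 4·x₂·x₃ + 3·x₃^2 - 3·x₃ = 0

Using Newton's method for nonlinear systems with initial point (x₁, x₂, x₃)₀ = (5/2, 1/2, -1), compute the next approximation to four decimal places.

(0.3741, 0.3986, -0.3706)

At (5/2, 1/2, -1): F = (-15.0000, 7.7500, 4.0000).
Jacobian J = [[4·x₃, -2, 4·x₁], [3·x₂ - x₃, 3·x₁ + 1, -x₁], [0, 4·x₃, 4·x₂ + 6·x₃ - 3]].
At the point, J = [[-4.0000, -2.0000, 10.0000], [2.5000, 8.5000, -2.5000], [0.0000, -4.0000, -7.0000]] (det J = 143.0000).
Solving J·Δ = −F gives Δ = (-2.1259, -0.1014, 0.6294).
Then the next iterate is (x₁, x₂, x₃)₁ = (0.3741, 0.3986, -0.3706).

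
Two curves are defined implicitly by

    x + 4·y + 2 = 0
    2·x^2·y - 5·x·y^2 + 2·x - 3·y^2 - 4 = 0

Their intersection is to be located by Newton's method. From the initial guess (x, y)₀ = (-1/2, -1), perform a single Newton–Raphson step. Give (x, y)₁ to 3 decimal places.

(-4.182, 0.545)

At (-1/2, -1): F = (-2.500, -6.000).
Jacobian J = [[1, 4], [4·x·y - 5·y^2 + 2, 2·x^2 - 10·x·y - 6·y]].
At the point, J = [[1.000, 4.000], [-1.000, 1.500]] (det J = 5.500).
Solving J·Δ = −F gives Δ = (-3.682, 1.545).
Then the next iterate is (x, y)₁ = (-4.182, 0.545).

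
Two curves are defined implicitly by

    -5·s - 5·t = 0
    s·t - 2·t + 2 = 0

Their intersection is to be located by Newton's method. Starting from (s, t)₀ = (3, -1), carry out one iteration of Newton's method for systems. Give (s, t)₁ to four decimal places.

At (3, -1): F = (-10.0000, 1.0000).
Jacobian J = [[-5, -5], [t, s - 2]].
At the point, J = [[-5.0000, -5.0000], [-1.0000, 1.0000]] (det J = -10.0000).
Solving J·Δ = −F gives Δ = (-0.5000, -1.5000).
Then the next iterate is (s, t)₁ = (2.5000, -2.5000).

(2.5000, -2.5000)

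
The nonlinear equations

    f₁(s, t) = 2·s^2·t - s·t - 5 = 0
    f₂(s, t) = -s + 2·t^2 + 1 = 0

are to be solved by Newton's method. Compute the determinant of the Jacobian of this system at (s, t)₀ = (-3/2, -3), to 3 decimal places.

J = [[4·s·t - t, 2·s^2 - s], [-1, 4·t]].
At the point, J = [[21.000, 6.000], [-1.000, -12.000]].
det J = -246.000.

-246.000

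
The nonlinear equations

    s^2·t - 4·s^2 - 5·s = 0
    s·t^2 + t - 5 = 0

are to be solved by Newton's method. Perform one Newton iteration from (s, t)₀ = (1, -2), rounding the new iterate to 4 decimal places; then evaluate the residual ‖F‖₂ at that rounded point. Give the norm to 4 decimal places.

At (1, -2): F = (-11.0000, -3.0000).
Jacobian J = [[2·s·t - 8·s - 5, s^2], [t^2, 2·s·t + 1]].
At the point, J = [[-17.0000, 1.0000], [4.0000, -3.0000]] (det J = 47.0000).
Solving J·Δ = −F gives Δ = (-0.7660, -2.0213).
Then the next iterate is (s, t)₁ = (0.2340, -4.0213).
Re-evaluating at (0.2340, -4.0213): F = (-1.609214, -5.237320), so ‖F‖₂ = 5.4790.

5.4790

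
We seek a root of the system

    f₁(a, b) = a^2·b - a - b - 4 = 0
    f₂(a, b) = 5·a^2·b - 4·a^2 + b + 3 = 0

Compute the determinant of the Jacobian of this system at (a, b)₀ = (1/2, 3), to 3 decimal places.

12.750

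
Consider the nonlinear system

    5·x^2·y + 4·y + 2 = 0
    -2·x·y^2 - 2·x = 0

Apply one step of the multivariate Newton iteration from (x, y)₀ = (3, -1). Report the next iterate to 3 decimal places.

(3.146, 0.049)

At (3, -1): F = (-47.000, -12.000).
Jacobian J = [[10·x·y, 5·x^2 + 4], [-2·y^2 - 2, -4·x·y]].
At the point, J = [[-30.000, 49.000], [-4.000, 12.000]] (det J = -164.000).
Solving J·Δ = −F gives Δ = (0.146, 1.049).
Then the next iterate is (x, y)₁ = (3.146, 0.049).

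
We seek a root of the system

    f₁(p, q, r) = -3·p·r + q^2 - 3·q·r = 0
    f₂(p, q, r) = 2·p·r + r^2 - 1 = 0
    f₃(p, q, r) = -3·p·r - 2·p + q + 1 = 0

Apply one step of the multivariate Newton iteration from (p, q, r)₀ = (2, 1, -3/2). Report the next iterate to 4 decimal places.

At (2, 1, -3/2): F = (14.5000, -4.7500, 7.0000).
Jacobian J = [[-3·r, 2·q - 3·r, -3·p - 3·q], [2·r, 0, 2·p + 2·r], [-3·r - 2, 1, -3·p]].
At the point, J = [[4.5000, 6.5000, -9.0000], [-3.0000, 0.0000, 1.0000], [2.5000, 1.0000, -6.0000]] (det J = -78.2500).
Solving J·Δ = −F gives Δ = (-1.4249, -0.5863, 0.4752).
Then the next iterate is (p, q, r)₁ = (0.5751, 0.4137, -1.0248).

(0.5751, 0.4137, -1.0248)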